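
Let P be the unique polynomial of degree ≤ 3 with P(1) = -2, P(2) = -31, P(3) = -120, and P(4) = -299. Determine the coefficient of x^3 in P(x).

-5

Write P(x) = ax^3 + bx^2 + cx + d. Substituting each data point gives a linear system:
  a + b + c + d = -2
  8a + 4b + 2c + d = -31
  27a + 9b + 3c + d = -120
  64a + 16b + 4c + d = -299
Solving the system yields a = -5, b = 0, c = 6, d = -3.
So P(x) = -5x^3 + 6x - 3.
The leading coefficient is -5.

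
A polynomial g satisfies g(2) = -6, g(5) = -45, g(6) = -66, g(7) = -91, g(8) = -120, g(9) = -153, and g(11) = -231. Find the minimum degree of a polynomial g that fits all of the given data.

Divided differences on the nodes 2, 5, 6, 7, 8, 9, 11:
  order 0: -6  -45  -66  -91  -120  -153  -231
  order 1: -13  -21  -25  -29  -33  -39
  order 2: -2  -2  -2  -2  -2
  order 3: 0  0  0  0
  order 4: 0  0  0
  order 5: 0  0
  order 6: 0
The order-2 divided differences are all -2 (nonzero) and every higher order vanishes, so the data lies on a polynomial of degree exactly 2.

2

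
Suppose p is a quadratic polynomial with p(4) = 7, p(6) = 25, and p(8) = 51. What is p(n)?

p(n) = n^2 - n - 5

Write p(n) = an^2 + bn + c. Substituting each data point gives a linear system:
  16a + 4b + c = 7
  36a + 6b + c = 25
  64a + 8b + c = 51
Solving the system yields a = 1, b = -1, c = -5.
So p(n) = n^2 - n - 5.
Check: p(6) = 25. ✓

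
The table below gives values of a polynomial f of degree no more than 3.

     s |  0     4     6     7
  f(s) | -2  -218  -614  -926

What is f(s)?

Write f(s) = as^3 + bs^2 + cs + d. Substituting each data point gives a linear system:
  d = -2
  64a + 16b + 4c + d = -218
  216a + 36b + 6c + d = -614
  343a + 49b + 7c + d = -926
Solving the system yields a = -2, b = -4, c = -6, d = -2.
So f(s) = -2s^3 - 4s^2 - 6s - 2.
Check: f(0) = -2. ✓

f(s) = -2s^3 - 4s^2 - 6s - 2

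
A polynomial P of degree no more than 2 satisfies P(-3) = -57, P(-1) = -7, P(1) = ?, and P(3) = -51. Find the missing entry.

-5

On equispaced nodes a degree-2 polynomial has vanishing third forward difference, so
  - P(-3) + 3·P(-1) - 3·P(1) + P(3) = 0.
Substituting the known values and solving for P(1):
  -3·P(1) = 15
  P(1) = -5.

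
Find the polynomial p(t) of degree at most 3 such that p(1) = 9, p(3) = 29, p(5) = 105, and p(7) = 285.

Write p(t) = at^3 + bt^2 + ct + d. Substituting each data point gives a linear system:
  a + b + c + d = 9
  27a + 9b + 3c + d = 29
  125a + 25b + 5c + d = 105
  343a + 49b + 7c + d = 285
Solving the system yields a = 1, b = -2, c = 5, d = 5.
So p(t) = t^3 - 2t^2 + 5t + 5.
Check: p(5) = 105. ✓

p(t) = t^3 - 2t^2 + 5t + 5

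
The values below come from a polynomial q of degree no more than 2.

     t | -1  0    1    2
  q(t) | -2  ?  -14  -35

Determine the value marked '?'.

On equispaced nodes a degree-2 polynomial has vanishing third forward difference, so
  - q(-1) + 3·q(0) - 3·q(1) + q(2) = 0.
Substituting the known values and solving for q(0):
  3·q(0) = -9
  q(0) = -3.

-3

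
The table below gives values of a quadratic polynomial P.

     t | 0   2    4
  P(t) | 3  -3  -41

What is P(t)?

Write P(t) = at^2 + bt + c. Substituting each data point gives a linear system:
  c = 3
  4a + 2b + c = -3
  16a + 4b + c = -41
Solving the system yields a = -4, b = 5, c = 3.
So P(t) = -4t² + 5t + 3.
Check: P(2) = -3. ✓

P(t) = -4t^2 + 5t + 3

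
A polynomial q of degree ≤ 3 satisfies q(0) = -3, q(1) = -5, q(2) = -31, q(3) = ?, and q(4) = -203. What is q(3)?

-93

On equispaced nodes a degree-3 polynomial has vanishing fourth forward difference, so
  q(0) - 4·q(1) + 6·q(2) - 4·q(3) + q(4) = 0.
Substituting the known values and solving for q(3):
  -4·q(3) = 372
  q(3) = -93.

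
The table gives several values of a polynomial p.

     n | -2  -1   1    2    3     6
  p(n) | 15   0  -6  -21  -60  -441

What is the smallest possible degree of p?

3

Divided differences on the nodes -2, -1, 1, 2, 3, 6:
  order 0: 15  0  -6  -21  -60  -441
  order 1: -15  -3  -15  -39  -127
  order 2: 4  -4  -12  -22
  order 3: -2  -2  -2
  order 4: 0  0
  order 5: 0
The order-3 divided differences are all -2 (nonzero) and every higher order vanishes, so the data lies on a polynomial of degree exactly 3.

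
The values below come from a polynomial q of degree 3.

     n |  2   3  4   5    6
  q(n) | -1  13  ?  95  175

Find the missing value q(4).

The 4 known points determine the degree-3 polynomial uniquely.
Write q(n) = an^3 + bn^2 + cn + d. Substituting each data point gives a linear system:
  8a + 4b + 2c + d = -1
  27a + 9b + 3c + d = 13
  125a + 25b + 5c + d = 95
  216a + 36b + 6c + d = 175
Solving the system yields a = 1, b = -1, c = 0, d = -5.
So q(n) = n³ - n² - 5.
Then q(4) = 43.

43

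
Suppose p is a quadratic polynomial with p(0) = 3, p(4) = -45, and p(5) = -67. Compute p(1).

-3

Write p(n) = an^2 + bn + c. Substituting each data point gives a linear system:
  c = 3
  16a + 4b + c = -45
  25a + 5b + c = -67
Solving the system yields a = -2, b = -4, c = 3.
So p(n) = -2n^2 - 4n + 3.
Then p(1) = -3.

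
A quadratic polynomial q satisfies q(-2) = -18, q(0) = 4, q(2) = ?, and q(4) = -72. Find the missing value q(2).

On equispaced nodes a degree-2 polynomial has vanishing third forward difference, so
  - q(-2) + 3·q(0) - 3·q(2) + q(4) = 0.
Substituting the known values and solving for q(2):
  -3·q(2) = 42
  q(2) = -14.

-14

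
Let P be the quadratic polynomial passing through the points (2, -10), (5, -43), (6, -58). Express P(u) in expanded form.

P(u) = -u^2 - 4u + 2

Using the Lagrange interpolation formula with nodes 2, 5, 6:
  L_0(u) = (u - 5)(u - 6) / 12
  L_1(u) = (u - 2)(u - 6) / -3
  L_2(u) = (u - 2)(u - 5) / 4
Then P(u) = -10·L_0(u) - 43·L_1(u) - 58·L_2(u).
Expanding and collecting terms gives P(u) = -u^2 - 4u + 2.
Check: P(2) = -10. ✓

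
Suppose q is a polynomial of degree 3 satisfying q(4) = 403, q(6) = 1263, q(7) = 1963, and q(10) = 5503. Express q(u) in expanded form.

q(u) = 5u^3 + 5u^2 + 3

Using the Lagrange interpolation formula with nodes 4, 6, 7, 10:
  L_0(u) = (u - 6)(u - 7)(u - 10) / -36
  L_1(u) = (u - 4)(u - 7)(u - 10) / 8
  L_2(u) = (u - 4)(u - 6)(u - 10) / -9
  L_3(u) = (u - 4)(u - 6)(u - 7) / 72
Then q(u) = 403·L_0(u) + 1263·L_1(u) + 1963·L_2(u) + 5503·L_3(u).
Expanding and collecting terms gives q(u) = 5u³ + 5u² + 3.
Check: q(6) = 1263. ✓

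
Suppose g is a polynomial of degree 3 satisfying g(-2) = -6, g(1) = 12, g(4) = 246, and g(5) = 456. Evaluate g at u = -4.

-138

Using the Lagrange interpolation formula with nodes -2, 1, 4, 5:
  L_0(u) = (u - 1)(u - 4)(u - 5) / -126
  L_1(u) = (u + 2)(u - 4)(u - 5) / 36
  L_2(u) = (u + 2)(u - 1)(u - 5) / -18
  L_3(u) = (u + 2)(u - 1)(u - 4) / 28
Then g(u) = -6·L_0(u) + 12·L_1(u) + 246·L_2(u) + 456·L_3(u).
Expanding and collecting terms gives g(u) = 3u³ + 3u² + 6.
Evaluating at u = -4: g(-4) = -138.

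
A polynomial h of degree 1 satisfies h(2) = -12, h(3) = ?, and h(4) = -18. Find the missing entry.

The 2 known points determine the degree-1 polynomial uniquely.
Write h(x) = ax + b. Substituting each data point gives a linear system:
  2a + b = -12
  4a + b = -18
Solving the system yields a = -3, b = -6.
So h(x) = -3x - 6.
Then h(3) = -15.

-15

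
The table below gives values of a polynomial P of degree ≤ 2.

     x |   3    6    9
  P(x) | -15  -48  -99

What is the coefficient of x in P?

-2

Write P(x) = ax^2 + bx + c. Substituting each data point gives a linear system:
  9a + 3b + c = -15
  36a + 6b + c = -48
  81a + 9b + c = -99
Solving the system yields a = -1, b = -2, c = 0.
So P(x) = -x² - 2x.
The coefficient of x is -2.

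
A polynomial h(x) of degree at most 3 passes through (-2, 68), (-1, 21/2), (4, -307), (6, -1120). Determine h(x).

h(x) = -6x^3 + 5x^2 - (1/2)x - 1

Write h(x) = ax^3 + bx^2 + cx + d. Substituting each data point gives a linear system:
  -8a + 4b - 2c + d = 68
  -a + b - c + d = 21/2
  64a + 16b + 4c + d = -307
  216a + 36b + 6c + d = -1120
Solving the system yields a = -6, b = 5, c = -1/2, d = -1.
So h(x) = -6x³ + 5x² - (1/2)x - 1.
Check: h(-2) = 68. ✓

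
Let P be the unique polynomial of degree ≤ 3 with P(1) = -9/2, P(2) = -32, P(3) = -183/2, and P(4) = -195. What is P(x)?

P(x) = -2x^3 - 4x^2 - (3/2)x + 3

Write P(x) = ax^3 + bx^2 + cx + d. Substituting each data point gives a linear system:
  a + b + c + d = -9/2
  8a + 4b + 2c + d = -32
  27a + 9b + 3c + d = -183/2
  64a + 16b + 4c + d = -195
Solving the system yields a = -2, b = -4, c = -3/2, d = 3.
So P(x) = -2x³ - 4x² - (3/2)x + 3.
Check: P(2) = -32. ✓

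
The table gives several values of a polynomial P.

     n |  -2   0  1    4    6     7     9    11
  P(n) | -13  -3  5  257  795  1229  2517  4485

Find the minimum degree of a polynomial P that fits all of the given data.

Divided differences on the nodes -2, 0, 1, 4, 6, 7, 9, 11:
  order 0: -13  -3  5  257  795  1229  2517  4485
  order 1: 5  8  84  269  434  644  984
  order 2: 1  19  37  55  70  85
  order 3: 3  3  3  3  3
  order 4: 0  0  0  0
  order 5: 0  0  0
  order 6: 0  0
  order 7: 0
The order-3 divided differences are all 3 (nonzero) and every higher order vanishes, so the data lies on a polynomial of degree exactly 3.

3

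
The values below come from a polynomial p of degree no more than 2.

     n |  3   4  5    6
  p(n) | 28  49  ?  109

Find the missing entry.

76

The 3 known points determine the degree-2 polynomial uniquely.
Write p(n) = an^2 + bn + c. Substituting each data point gives a linear system:
  9a + 3b + c = 28
  16a + 4b + c = 49
  36a + 6b + c = 109
Solving the system yields a = 3, b = 0, c = 1.
So p(n) = 3n^2 + 1.
Then p(5) = 76.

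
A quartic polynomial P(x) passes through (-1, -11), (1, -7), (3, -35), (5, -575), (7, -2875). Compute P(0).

Forward differences of the values at x = -1, 1, 3, 5, 7:
  P  : -11  -7  -35  -575  -2875
  Δ  : 4  -28  -540  -2300
  Δ^2: -32  -512  -1760
  Δ^3: -480  -1248
  Δ^4: -768
The fourth differences are constant, confirming degree 4.
Interpolating (Newton forward form) and evaluating at x = 0 gives P(0) = -5.

-5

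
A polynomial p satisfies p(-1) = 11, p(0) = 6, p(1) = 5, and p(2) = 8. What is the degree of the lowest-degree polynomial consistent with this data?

Forward differences of the values at n = -1, 0, 1, 2:
  p  : 11  6  5  8
  Δ  : -5  -1  3
  Δ^2: 4  4
  Δ^3: 0
The second differences are constant (4) and nonzero, while all higher differences vanish, so the minimal degree is 2.

2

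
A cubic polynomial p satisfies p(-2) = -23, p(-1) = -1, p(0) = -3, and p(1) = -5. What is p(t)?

Write p(t) = at^3 + bt^2 + ct + d. Substituting each data point gives a linear system:
  -8a + 4b - 2c + d = -23
  -a + b - c + d = -1
  d = -3
  a + b + c + d = -5
Solving the system yields a = 4, b = 0, c = -6, d = -3.
So p(t) = 4t^3 - 6t - 3.
Check: p(-1) = -1. ✓

p(t) = 4t^3 - 6t - 3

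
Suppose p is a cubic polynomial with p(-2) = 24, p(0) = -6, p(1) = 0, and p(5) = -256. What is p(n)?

p(n) = -3n^3 + 4n^2 + 5n - 6

Using the Lagrange interpolation formula with nodes -2, 0, 1, 5:
  L_0(n) = n(n - 1)(n - 5) / -42
  L_1(n) = (n + 2)(n - 1)(n - 5) / 10
  L_2(n) = (n + 2)n(n - 5) / -12
  L_3(n) = (n + 2)n(n - 1) / 140
Then p(n) = 24·L_0(n) - 6·L_1(n) + 0·L_2(n) - 256·L_3(n).
Expanding and collecting terms gives p(n) = -3n^3 + 4n^2 + 5n - 6.
Check: p(0) = -6. ✓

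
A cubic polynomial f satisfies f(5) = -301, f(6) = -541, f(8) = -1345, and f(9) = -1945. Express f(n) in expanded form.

f(n) = -3n^3 + 3n^2 - 1

Write f(n) = an^3 + bn^2 + cn + d. Substituting each data point gives a linear system:
  125a + 25b + 5c + d = -301
  216a + 36b + 6c + d = -541
  512a + 64b + 8c + d = -1345
  729a + 81b + 9c + d = -1945
Solving the system yields a = -3, b = 3, c = 0, d = -1.
So f(n) = -3n³ + 3n² - 1.
Check: f(6) = -541. ✓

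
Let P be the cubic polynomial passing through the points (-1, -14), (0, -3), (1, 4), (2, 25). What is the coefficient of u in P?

6

Write P(u) = au^3 + bu^2 + cu + d. Substituting each data point gives a linear system:
  -a + b - c + d = -14
  d = -3
  a + b + c + d = 4
  8a + 4b + 2c + d = 25
Solving the system yields a = 3, b = -2, c = 6, d = -3.
So P(u) = 3u³ - 2u² + 6u - 3.
The coefficient of u is 6.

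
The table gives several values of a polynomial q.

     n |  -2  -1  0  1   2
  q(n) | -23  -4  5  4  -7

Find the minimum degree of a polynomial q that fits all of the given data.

2

Forward differences of the values at n = -2, -1, 0, 1, 2:
  q  : -23  -4  5  4  -7
  Δ  : 19  9  -1  -11
  Δ^2: -10  -10  -10
  Δ^3: 0  0
  Δ^4: 0
The second differences are constant (-10) and nonzero, while all higher differences vanish, so the minimal degree is 2.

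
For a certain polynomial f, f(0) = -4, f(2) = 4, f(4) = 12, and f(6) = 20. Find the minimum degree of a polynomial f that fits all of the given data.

Forward differences of the values at x = 0, 2, 4, 6:
  f  : -4  4  12  20
  Δ  : 8  8  8
  Δ^2: 0  0
  Δ^3: 0
The first differences are constant (8) and nonzero, while all higher differences vanish, so the minimal degree is 1.

1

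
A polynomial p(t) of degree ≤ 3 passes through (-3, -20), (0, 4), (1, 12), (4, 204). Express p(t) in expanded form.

p(t) = 2t^3 + 4t^2 + 2t + 4

Using the Lagrange interpolation formula with nodes -3, 0, 1, 4:
  L_0(t) = t(t - 1)(t - 4) / -84
  L_1(t) = (t + 3)(t - 1)(t - 4) / 12
  L_2(t) = (t + 3)t(t - 4) / -12
  L_3(t) = (t + 3)t(t - 1) / 84
Then p(t) = -20·L_0(t) + 4·L_1(t) + 12·L_2(t) + 204·L_3(t).
Expanding and collecting terms gives p(t) = 2t^3 + 4t^2 + 2t + 4.
Check: p(-3) = -20. ✓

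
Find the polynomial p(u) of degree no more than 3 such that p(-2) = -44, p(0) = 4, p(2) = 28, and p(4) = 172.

Using the Lagrange interpolation formula with nodes -2, 0, 2, 4:
  L_0(u) = u(u - 2)(u - 4) / -48
  L_1(u) = (u + 2)(u - 2)(u - 4) / 16
  L_2(u) = (u + 2)u(u - 4) / -16
  L_3(u) = (u + 2)u(u - 2) / 48
Then p(u) = -44·L_0(u) + 4·L_1(u) + 28·L_2(u) + 172·L_3(u).
Expanding and collecting terms gives p(u) = 3u^3 - 3u^2 + 6u + 4.
Check: p(-2) = -44. ✓

p(u) = 3u^3 - 3u^2 + 6u + 4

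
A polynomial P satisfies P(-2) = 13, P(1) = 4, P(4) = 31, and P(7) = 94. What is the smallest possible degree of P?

Forward differences of the values at t = -2, 1, 4, 7:
  P  : 13  4  31  94
  Δ  : -9  27  63
  Δ^2: 36  36
  Δ^3: 0
The second differences are constant (36) and nonzero, while all higher differences vanish, so the minimal degree is 2.

2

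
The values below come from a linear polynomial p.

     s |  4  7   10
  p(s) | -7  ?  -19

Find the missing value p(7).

-13

On equispaced nodes a degree-1 polynomial has vanishing second forward difference, so
  p(4) - 2·p(7) + p(10) = 0.
Substituting the known values and solving for p(7):
  -2·p(7) = 26
  p(7) = -13.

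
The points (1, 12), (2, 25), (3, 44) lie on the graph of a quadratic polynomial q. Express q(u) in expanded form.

q(u) = 3u^2 + 4u + 5

Using the Lagrange interpolation formula with nodes 1, 2, 3:
  L_0(u) = (u - 2)(u - 3) / 2
  L_1(u) = (u - 1)(u - 3) / -1
  L_2(u) = (u - 1)(u - 2) / 2
Then q(u) = 12·L_0(u) + 25·L_1(u) + 44·L_2(u).
Expanding and collecting terms gives q(u) = 3u² + 4u + 5.
Check: q(1) = 12. ✓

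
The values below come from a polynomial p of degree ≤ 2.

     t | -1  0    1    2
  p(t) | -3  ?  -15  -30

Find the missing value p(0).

-6

The 3 known points determine the degree-2 polynomial uniquely.
Write p(t) = at^2 + bt + c. Substituting each data point gives a linear system:
  a - b + c = -3
  a + b + c = -15
  4a + 2b + c = -30
Solving the system yields a = -3, b = -6, c = -6.
So p(t) = -3t^2 - 6t - 6.
Then p(0) = -6.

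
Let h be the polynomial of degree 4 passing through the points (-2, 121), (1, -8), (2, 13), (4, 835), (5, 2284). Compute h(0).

Write h(s) = as^4 + bs^3 + cs^2 + ds + e. Substituting each data point gives a linear system:
  16a - 8b + 4c - 2d + e = 121
  a + b + c + d + e = -8
  16a + 8b + 4c + 2d + e = 13
  256a + 64b + 16c + 4d + e = 835
  625a + 125b + 25c + 5d + e = 2284
Solving the system yields a = 5, b = -6, c = -3, d = -3, e = -1.
So h(s) = 5s⁴ - 6s³ - 3s² - 3s - 1.
Then h(0) = -1.

-1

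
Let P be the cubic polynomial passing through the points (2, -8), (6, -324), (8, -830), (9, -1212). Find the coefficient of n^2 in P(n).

3

Write P(n) = an^3 + bn^2 + cn + d. Substituting each data point gives a linear system:
  8a + 4b + 2c + d = -8
  216a + 36b + 6c + d = -324
  512a + 64b + 8c + d = -830
  729a + 81b + 9c + d = -1212
Solving the system yields a = -2, b = 3, c = 1, d = -6.
So P(n) = -2n³ + 3n² + n - 6.
The coefficient of n^2 is 3.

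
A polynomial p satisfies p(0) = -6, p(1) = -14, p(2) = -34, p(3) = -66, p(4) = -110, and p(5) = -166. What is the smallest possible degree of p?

2

Forward differences of the values at x = 0, 1, 2, 3, 4, 5:
  p  : -6  -14  -34  -66  -110  -166
  Δ  : -8  -20  -32  -44  -56
  Δ^2: -12  -12  -12  -12
  Δ^3: 0  0  0
  Δ^4: 0  0
  Δ^5: 0
The second differences are constant (-12) and nonzero, while all higher differences vanish, so the minimal degree is 2.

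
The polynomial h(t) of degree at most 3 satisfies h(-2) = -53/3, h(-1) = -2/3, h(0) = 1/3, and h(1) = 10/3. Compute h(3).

Using the Lagrange interpolation formula with nodes -2, -1, 0, 1:
  L_0(t) = (t + 1)t(t - 1) / -6
  L_1(t) = (t + 2)t(t - 1) / 2
  L_2(t) = (t + 2)(t + 1)(t - 1) / -2
  L_3(t) = (t + 2)(t + 1)t / 6
Then h(t) = -53/3·L_0(t) - 2/3·L_1(t) + 1/3·L_2(t) + 10/3·L_3(t).
Expanding and collecting terms gives h(t) = 3t^3 + t^2 - t + 1/3.
Evaluating at t = 3: h(3) = 262/3.

262/3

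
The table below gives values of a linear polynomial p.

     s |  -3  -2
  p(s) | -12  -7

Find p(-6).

-27

Write p(s) = as + b. Substituting each data point gives a linear system:
  -3a + b = -12
  -2a + b = -7
Solving the system yields a = 5, b = 3.
So p(s) = 5s + 3.
Then p(-6) = -27.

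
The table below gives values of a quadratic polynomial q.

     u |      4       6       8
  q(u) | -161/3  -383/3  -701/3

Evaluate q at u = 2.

-35/3

Forward differences of the values at u = 4, 6, 8:
  q  : -161/3  -383/3  -701/3
  Δ  : -74  -106
  Δ^2: -32
The second differences are constant, confirming degree 2.
Interpolating (Newton forward form) and evaluating at u = 2 gives q(2) = -35/3.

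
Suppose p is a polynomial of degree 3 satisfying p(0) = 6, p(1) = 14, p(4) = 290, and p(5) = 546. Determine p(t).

p(t) = 4t^3 + t^2 + 3t + 6

Write p(t) = at^3 + bt^2 + ct + d. Substituting each data point gives a linear system:
  d = 6
  a + b + c + d = 14
  64a + 16b + 4c + d = 290
  125a + 25b + 5c + d = 546
Solving the system yields a = 4, b = 1, c = 3, d = 6.
So p(t) = 4t³ + t² + 3t + 6.
Check: p(5) = 546. ✓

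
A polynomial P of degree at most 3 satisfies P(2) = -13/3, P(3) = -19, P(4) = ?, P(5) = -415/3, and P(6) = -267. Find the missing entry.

-179/3

On equispaced nodes a degree-3 polynomial has vanishing fourth forward difference, so
  P(2) - 4·P(3) + 6·P(4) - 4·P(5) + P(6) = 0.
Substituting the known values and solving for P(4):
  6·P(4) = -358
  P(4) = -179/3.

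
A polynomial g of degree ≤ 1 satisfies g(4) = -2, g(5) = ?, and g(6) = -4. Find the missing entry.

The 2 known points determine the degree-1 polynomial uniquely.
Write g(x) = ax + b. Substituting each data point gives a linear system:
  4a + b = -2
  6a + b = -4
Solving the system yields a = -1, b = 2.
So g(x) = -x + 2.
Then g(5) = -3.

-3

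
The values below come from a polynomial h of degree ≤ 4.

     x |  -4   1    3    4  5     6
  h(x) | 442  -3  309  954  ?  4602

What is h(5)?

The 5 known points determine the degree-4 polynomial uniquely.
Write h(x) = ax^4 + bx^3 + cx^2 + dx + e. Substituting each data point gives a linear system:
  256a - 64b + 16c - 4d + e = 442
  a + b + c + d + e = -3
  81a + 27b + 9c + 3d + e = 309
  256a + 64b + 16c + 4d + e = 954
  1296a + 216b + 36c + 6d + e = 4602
Solving the system yields a = 3, b = 4, c = -4, d = 0, e = -6.
So h(x) = 3x⁴ + 4x³ - 4x² - 6.
Then h(5) = 2269.

2269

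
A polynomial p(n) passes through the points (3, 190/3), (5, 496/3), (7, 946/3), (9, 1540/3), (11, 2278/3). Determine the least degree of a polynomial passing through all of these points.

Forward differences of the values at n = 3, 5, 7, 9, 11:
  p  : 190/3  496/3  946/3  1540/3  2278/3
  Δ  : 102  150  198  246
  Δ^2: 48  48  48
  Δ^3: 0  0
  Δ^4: 0
The second differences are constant (48) and nonzero, while all higher differences vanish, so the minimal degree is 2.

2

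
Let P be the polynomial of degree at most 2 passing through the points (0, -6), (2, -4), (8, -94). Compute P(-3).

-39

Using the Lagrange interpolation formula with nodes 0, 2, 8:
  L_0(u) = (u - 2)(u - 8) / 16
  L_1(u) = u(u - 8) / -12
  L_2(u) = u(u - 2) / 48
Then P(u) = -6·L_0(u) - 4·L_1(u) - 94·L_2(u).
Expanding and collecting terms gives P(u) = -2u² + 5u - 6.
Evaluating at u = -3: P(-3) = -39.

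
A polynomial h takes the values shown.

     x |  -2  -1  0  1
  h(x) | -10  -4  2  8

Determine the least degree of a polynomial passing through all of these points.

1

Forward differences of the values at x = -2, -1, 0, 1:
  h  : -10  -4  2  8
  Δ  : 6  6  6
  Δ^2: 0  0
  Δ^3: 0
The first differences are constant (6) and nonzero, while all higher differences vanish, so the minimal degree is 1.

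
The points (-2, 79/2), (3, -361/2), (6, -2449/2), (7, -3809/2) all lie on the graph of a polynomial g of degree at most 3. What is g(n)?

Write g(n) = an^3 + bn^2 + cn + d. Substituting each data point gives a linear system:
  -8a + 4b - 2c + d = 79/2
  27a + 9b + 3c + d = -361/2
  216a + 36b + 6c + d = -2449/2
  343a + 49b + 7c + d = -3809/2
Solving the system yields a = -5, b = -3, c = -6, d = -1/2.
So g(n) = -5n^3 - 3n^2 - 6n - 1/2.
Check: g(6) = -2449/2. ✓

g(n) = -5n^3 - 3n^2 - 6n - 1/2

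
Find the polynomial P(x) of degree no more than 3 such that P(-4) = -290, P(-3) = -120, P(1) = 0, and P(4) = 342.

Write P(x) = ax^3 + bx^2 + cx + d. Substituting each data point gives a linear system:
  -64a + 16b - 4c + d = -290
  -27a + 9b - 3c + d = -120
  a + b + c + d = 0
  64a + 16b + 4c + d = 342
Solving the system yields a = 5, b = 2, c = -1, d = -6.
So P(x) = 5x^3 + 2x^2 - x - 6.
Check: P(-4) = -290. ✓

P(x) = 5x^3 + 2x^2 - x - 6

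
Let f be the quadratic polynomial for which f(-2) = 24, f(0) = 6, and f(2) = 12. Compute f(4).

Forward differences of the values at n = -2, 0, 2:
  f  : 24  6  12
  Δ  : -18  6
  Δ^2: 24
The second differences are constant, confirming degree 2.
Interpolating (Newton forward form) and evaluating at n = 4 gives f(4) = 42.

42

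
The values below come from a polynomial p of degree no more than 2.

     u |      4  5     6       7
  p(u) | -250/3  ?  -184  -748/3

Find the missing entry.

On equispaced nodes a degree-2 polynomial has vanishing third forward difference, so
  - p(4) + 3·p(5) - 3·p(6) + p(7) = 0.
Substituting the known values and solving for p(5):
  3·p(5) = -386
  p(5) = -386/3.

-386/3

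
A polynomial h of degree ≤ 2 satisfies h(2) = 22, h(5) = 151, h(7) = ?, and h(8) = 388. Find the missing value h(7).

The 3 known points determine the degree-2 polynomial uniquely.
Write h(n) = an^2 + bn + c. Substituting each data point gives a linear system:
  4a + 2b + c = 22
  25a + 5b + c = 151
  64a + 8b + c = 388
Solving the system yields a = 6, b = 1, c = -4.
So h(n) = 6n² + n - 4.
Then h(7) = 297.

297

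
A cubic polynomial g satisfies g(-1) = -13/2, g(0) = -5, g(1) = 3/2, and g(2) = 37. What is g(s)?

Using the Lagrange interpolation formula with nodes -1, 0, 1, 2:
  L_0(s) = s(s - 1)(s - 2) / -6
  L_1(s) = (s + 1)(s - 1)(s - 2) / 2
  L_2(s) = (s + 1)s(s - 2) / -2
  L_3(s) = (s + 1)s(s - 1) / 6
Then g(s) = -13/2·L_0(s) - 5·L_1(s) + 3/2·L_2(s) + 37·L_3(s).
Expanding and collecting terms gives g(s) = 4s³ + (5/2)s² - 5.
Check: g(1) = 3/2. ✓

g(s) = 4s^3 + (5/2)s^2 - 5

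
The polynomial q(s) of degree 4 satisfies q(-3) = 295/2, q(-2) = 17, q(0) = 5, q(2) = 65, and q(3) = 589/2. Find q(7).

15865/2

Write q(s) = as^4 + bs^3 + cs^2 + ds + e. Substituting each data point gives a linear system:
  81a - 27b + 9c - 3d + e = 295/2
  16a - 8b + 4c - 2d + e = 17
  e = 5
  16a + 8b + 4c + 2d + e = 65
  81a + 27b + 9c + 3d + e = 589/2
Solving the system yields a = 3, b = 5/2, c = -3, d = 2, e = 5.
So q(s) = 3s⁴ + (5/2)s³ - 3s² + 2s + 5.
Then q(7) = 15865/2.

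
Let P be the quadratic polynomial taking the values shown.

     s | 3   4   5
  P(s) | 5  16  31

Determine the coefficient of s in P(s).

-3

Write P(s) = as^2 + bs + c. Substituting each data point gives a linear system:
  9a + 3b + c = 5
  16a + 4b + c = 16
  25a + 5b + c = 31
Solving the system yields a = 2, b = -3, c = -4.
So P(s) = 2s^2 - 3s - 4.
The coefficient of s is -3.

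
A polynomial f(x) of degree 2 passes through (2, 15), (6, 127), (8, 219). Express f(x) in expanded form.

Using the Lagrange interpolation formula with nodes 2, 6, 8:
  L_0(x) = (x - 6)(x - 8) / 24
  L_1(x) = (x - 2)(x - 8) / -8
  L_2(x) = (x - 2)(x - 6) / 12
Then f(x) = 15·L_0(x) + 127·L_1(x) + 219·L_2(x).
Expanding and collecting terms gives f(x) = 3x^2 + 4x - 5.
Check: f(2) = 15. ✓

f(x) = 3x^2 + 4x - 5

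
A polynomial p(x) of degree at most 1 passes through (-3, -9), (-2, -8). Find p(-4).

-10

Write p(x) = ax + b. Substituting each data point gives a linear system:
  -3a + b = -9
  -2a + b = -8
Solving the system yields a = 1, b = -6.
So p(x) = x - 6.
Then p(-4) = -10.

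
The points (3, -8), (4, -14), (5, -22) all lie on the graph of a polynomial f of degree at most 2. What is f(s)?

f(s) = -s^2 + s - 2

Using the Lagrange interpolation formula with nodes 3, 4, 5:
  L_0(s) = (s - 4)(s - 5) / 2
  L_1(s) = (s - 3)(s - 5) / -1
  L_2(s) = (s - 3)(s - 4) / 2
Then f(s) = -8·L_0(s) - 14·L_1(s) - 22·L_2(s).
Expanding and collecting terms gives f(s) = -s² + s - 2.
Check: f(4) = -14. ✓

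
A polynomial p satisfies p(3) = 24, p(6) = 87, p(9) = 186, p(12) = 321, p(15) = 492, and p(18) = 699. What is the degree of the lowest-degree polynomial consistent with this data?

Forward differences of the values at s = 3, 6, 9, 12, 15, 18:
  p  : 24  87  186  321  492  699
  Δ  : 63  99  135  171  207
  Δ^2: 36  36  36  36
  Δ^3: 0  0  0
  Δ^4: 0  0
  Δ^5: 0
The second differences are constant (36) and nonzero, while all higher differences vanish, so the minimal degree is 2.

2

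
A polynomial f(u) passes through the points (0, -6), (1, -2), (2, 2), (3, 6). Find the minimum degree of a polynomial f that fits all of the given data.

1

Forward differences of the values at u = 0, 1, 2, 3:
  f  : -6  -2  2  6
  Δ  : 4  4  4
  Δ^2: 0  0
  Δ^3: 0
The first differences are constant (4) and nonzero, while all higher differences vanish, so the minimal degree is 1.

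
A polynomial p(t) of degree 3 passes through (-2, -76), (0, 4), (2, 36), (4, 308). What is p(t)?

p(t) = 6t^3 - 6t^2 + 4t + 4

Using the Lagrange interpolation formula with nodes -2, 0, 2, 4:
  L_0(t) = t(t - 2)(t - 4) / -48
  L_1(t) = (t + 2)(t - 2)(t - 4) / 16
  L_2(t) = (t + 2)t(t - 4) / -16
  L_3(t) = (t + 2)t(t - 2) / 48
Then p(t) = -76·L_0(t) + 4·L_1(t) + 36·L_2(t) + 308·L_3(t).
Expanding and collecting terms gives p(t) = 6t³ - 6t² + 4t + 4.
Check: p(2) = 36. ✓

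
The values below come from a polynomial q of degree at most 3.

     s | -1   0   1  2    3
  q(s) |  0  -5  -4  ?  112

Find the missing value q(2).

The 4 known points determine the degree-3 polynomial uniquely.
Write q(s) = as^3 + bs^2 + cs + d. Substituting each data point gives a linear system:
  -a + b - c + d = 0
  d = -5
  a + b + c + d = -4
  27a + 9b + 3c + d = 112
Solving the system yields a = 4, b = 3, c = -6, d = -5.
So q(s) = 4s³ + 3s² - 6s - 5.
Then q(2) = 27.

27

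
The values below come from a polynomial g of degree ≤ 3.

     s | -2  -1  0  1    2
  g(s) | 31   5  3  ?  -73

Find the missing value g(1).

-11

On equispaced nodes a degree-3 polynomial has vanishing fourth forward difference, so
  g(-2) - 4·g(-1) + 6·g(0) - 4·g(1) + g(2) = 0.
Substituting the known values and solving for g(1):
  -4·g(1) = 44
  g(1) = -11.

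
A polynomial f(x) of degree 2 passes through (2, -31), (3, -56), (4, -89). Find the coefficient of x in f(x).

Write f(x) = ax^2 + bx + c. Substituting each data point gives a linear system:
  4a + 2b + c = -31
  9a + 3b + c = -56
  16a + 4b + c = -89
Solving the system yields a = -4, b = -5, c = -5.
So f(x) = -4x² - 5x - 5.
The coefficient of x is -5.

-5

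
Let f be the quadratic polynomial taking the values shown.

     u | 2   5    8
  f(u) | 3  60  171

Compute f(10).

275

Using the Lagrange interpolation formula with nodes 2, 5, 8:
  L_0(u) = (u - 5)(u - 8) / 18
  L_1(u) = (u - 2)(u - 8) / -9
  L_2(u) = (u - 2)(u - 5) / 18
Then f(u) = 3·L_0(u) + 60·L_1(u) + 171·L_2(u).
Expanding and collecting terms gives f(u) = 3u^2 - 2u - 5.
Evaluating at u = 10: f(10) = 275.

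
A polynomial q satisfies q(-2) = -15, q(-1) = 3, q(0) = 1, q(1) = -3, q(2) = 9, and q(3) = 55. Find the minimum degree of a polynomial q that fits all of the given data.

Forward differences of the values at s = -2, -1, 0, 1, 2, 3:
  q  : -15  3  1  -3  9  55
  Δ  : 18  -2  -4  12  46
  Δ^2: -20  -2  16  34
  Δ^3: 18  18  18
  Δ^4: 0  0
  Δ^5: 0
The third differences are constant (18) and nonzero, while all higher differences vanish, so the minimal degree is 3.

3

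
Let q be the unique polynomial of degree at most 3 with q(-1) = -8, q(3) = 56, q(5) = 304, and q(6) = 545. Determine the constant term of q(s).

Write q(s) = as^3 + bs^2 + cs + d. Substituting each data point gives a linear system:
  -a + b - c + d = -8
  27a + 9b + 3c + d = 56
  125a + 25b + 5c + d = 304
  216a + 36b + 6c + d = 545
Solving the system yields a = 3, b = -3, c = 1, d = -1.
So q(s) = 3s^3 - 3s^2 + s - 1.
The constant term is -1.

-1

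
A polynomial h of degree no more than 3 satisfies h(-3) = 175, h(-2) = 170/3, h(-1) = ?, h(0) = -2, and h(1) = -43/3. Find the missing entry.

The 4 known points determine the degree-3 polynomial uniquely.
Write h(t) = at^3 + bt^2 + ct + d. Substituting each data point gives a linear system:
  -27a + 9b - 3c + d = 175
  -8a + 4b - 2c + d = 170/3
  d = -2
  a + b + c + d = -43/3
Solving the system yields a = -6, b = -1/3, c = -6, d = -2.
So h(t) = -6t^3 - (1/3)t^2 - 6t - 2.
Then h(-1) = 29/3.

29/3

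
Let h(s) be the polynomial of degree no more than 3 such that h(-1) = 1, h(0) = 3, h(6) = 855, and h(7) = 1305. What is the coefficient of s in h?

Write h(s) = as^3 + bs^2 + cs + d. Substituting each data point gives a linear system:
  -a + b - c + d = 1
  d = 3
  216a + 36b + 6c + d = 855
  343a + 49b + 7c + d = 1305
Solving the system yields a = 3, b = 5, c = 4, d = 3.
So h(s) = 3s^3 + 5s^2 + 4s + 3.
The coefficient of s is 4.

4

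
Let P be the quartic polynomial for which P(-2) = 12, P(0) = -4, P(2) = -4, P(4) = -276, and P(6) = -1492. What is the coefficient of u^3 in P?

Write P(u) = au^4 + bu^3 + cu^2 + du + e. Substituting each data point gives a linear system:
  16a - 8b + 4c - 2d + e = 12
  e = -4
  16a + 8b + 4c + 2d + e = -4
  256a + 64b + 16c + 4d + e = -276
  1296a + 216b + 36c + 6d + e = -1492
Solving the system yields a = -1, b = -2, c = 6, d = 4, e = -4.
So P(u) = -u^4 - 2u^3 + 6u^2 + 4u - 4.
The coefficient of u^3 is -2.

-2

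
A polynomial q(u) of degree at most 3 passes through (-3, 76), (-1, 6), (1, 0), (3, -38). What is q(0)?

Forward differences of the values at u = -3, -1, 1, 3:
  q  : 76  6  0  -38
  Δ  : -70  -6  -38
  Δ^2: 64  -32
  Δ^3: -96
The third differences are constant, confirming degree 3.
Interpolating (Newton forward form) and evaluating at u = 0 gives q(0) = 1.

1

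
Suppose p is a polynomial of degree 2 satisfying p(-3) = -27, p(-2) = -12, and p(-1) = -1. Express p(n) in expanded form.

p(n) = -2n^2 + 5n + 6

Write p(n) = an^2 + bn + c. Substituting each data point gives a linear system:
  9a - 3b + c = -27
  4a - 2b + c = -12
  a - b + c = -1
Solving the system yields a = -2, b = 5, c = 6.
So p(n) = -2n^2 + 5n + 6.
Check: p(-3) = -27. ✓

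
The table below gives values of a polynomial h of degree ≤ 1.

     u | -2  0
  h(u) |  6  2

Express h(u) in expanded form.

h(u) = -2u + 2

Using the Lagrange interpolation formula with nodes -2, 0:
  L_0(u) = u / -2
  L_1(u) = (u + 2) / 2
Then h(u) = 6·L_0(u) + 2·L_1(u).
Expanding and collecting terms gives h(u) = -2u + 2.
Check: h(0) = 2. ✓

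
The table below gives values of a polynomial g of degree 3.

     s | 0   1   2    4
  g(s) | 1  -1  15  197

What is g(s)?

Using the Lagrange interpolation formula with nodes 0, 1, 2, 4:
  L_0(s) = (s - 1)(s - 2)(s - 4) / -8
  L_1(s) = s(s - 2)(s - 4) / 3
  L_2(s) = s(s - 1)(s - 4) / -4
  L_3(s) = s(s - 1)(s - 2) / 24
Then g(s) = 1·L_0(s) - 1·L_1(s) + 15·L_2(s) + 197·L_3(s).
Expanding and collecting terms gives g(s) = 4s³ - 3s² - 3s + 1.
Check: g(0) = 1. ✓

g(s) = 4s^3 - 3s^2 - 3s + 1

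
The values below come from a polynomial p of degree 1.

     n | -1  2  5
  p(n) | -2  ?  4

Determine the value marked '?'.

The 2 known points determine the degree-1 polynomial uniquely.
Write p(n) = an + b. Substituting each data point gives a linear system:
  -a + b = -2
  5a + b = 4
Solving the system yields a = 1, b = -1.
So p(n) = n - 1.
Then p(2) = 1.

1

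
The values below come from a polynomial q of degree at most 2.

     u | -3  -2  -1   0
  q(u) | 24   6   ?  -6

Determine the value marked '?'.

-4

The 3 known points determine the degree-2 polynomial uniquely.
Write q(u) = au^2 + bu + c. Substituting each data point gives a linear system:
  9a - 3b + c = 24
  4a - 2b + c = 6
  c = -6
Solving the system yields a = 4, b = 2, c = -6.
So q(u) = 4u² + 2u - 6.
Then q(-1) = -4.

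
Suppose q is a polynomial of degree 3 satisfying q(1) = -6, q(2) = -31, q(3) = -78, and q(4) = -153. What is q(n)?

Using the Lagrange interpolation formula with nodes 1, 2, 3, 4:
  L_0(n) = (n - 2)(n - 3)(n - 4) / -6
  L_1(n) = (n - 1)(n - 3)(n - 4) / 2
  L_2(n) = (n - 1)(n - 2)(n - 4) / -2
  L_3(n) = (n - 1)(n - 2)(n - 3) / 6
Then q(n) = -6·L_0(n) - 31·L_1(n) - 78·L_2(n) - 153·L_3(n).
Expanding and collecting terms gives q(n) = -n^3 - 5n^2 - 3n + 3.
Check: q(4) = -153. ✓

q(n) = -n^3 - 5n^2 - 3n + 3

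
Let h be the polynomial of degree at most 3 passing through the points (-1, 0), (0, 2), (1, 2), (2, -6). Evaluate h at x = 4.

Using the Lagrange interpolation formula with nodes -1, 0, 1, 2:
  L_0(x) = x(x - 1)(x - 2) / -6
  L_1(x) = (x + 1)(x - 1)(x - 2) / 2
  L_2(x) = (x + 1)x(x - 2) / -2
  L_3(x) = (x + 1)x(x - 1) / 6
Then h(x) = 0·L_0(x) + 2·L_1(x) + 2·L_2(x) - 6·L_3(x).
Expanding and collecting terms gives h(x) = -x^3 - x^2 + 2x + 2.
Evaluating at x = 4: h(4) = -70.

-70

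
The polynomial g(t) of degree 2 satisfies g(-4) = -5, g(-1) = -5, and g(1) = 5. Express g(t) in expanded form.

Write g(t) = at^2 + bt + c. Substituting each data point gives a linear system:
  16a - 4b + c = -5
  a - b + c = -5
  a + b + c = 5
Solving the system yields a = 1, b = 5, c = -1.
So g(t) = t² + 5t - 1.
Check: g(1) = 5. ✓

g(t) = t^2 + 5t - 1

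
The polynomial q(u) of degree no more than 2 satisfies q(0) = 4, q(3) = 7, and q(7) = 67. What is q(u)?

q(u) = 2u^2 - 5u + 4

Write q(u) = au^2 + bu + c. Substituting each data point gives a linear system:
  c = 4
  9a + 3b + c = 7
  49a + 7b + c = 67
Solving the system yields a = 2, b = -5, c = 4.
So q(u) = 2u^2 - 5u + 4.
Check: q(3) = 7. ✓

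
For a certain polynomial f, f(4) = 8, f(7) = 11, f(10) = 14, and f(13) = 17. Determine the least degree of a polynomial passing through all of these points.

Forward differences of the values at x = 4, 7, 10, 13:
  f  : 8  11  14  17
  Δ  : 3  3  3
  Δ^2: 0  0
  Δ^3: 0
The first differences are constant (3) and nonzero, while all higher differences vanish, so the minimal degree is 1.

1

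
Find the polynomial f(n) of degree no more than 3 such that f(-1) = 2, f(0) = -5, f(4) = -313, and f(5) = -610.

f(n) = -5n^3 + n^2 - n - 5

Write f(n) = an^3 + bn^2 + cn + d. Substituting each data point gives a linear system:
  -a + b - c + d = 2
  d = -5
  64a + 16b + 4c + d = -313
  125a + 25b + 5c + d = -610
Solving the system yields a = -5, b = 1, c = -1, d = -5.
So f(n) = -5n³ + n² - n - 5.
Check: f(0) = -5. ✓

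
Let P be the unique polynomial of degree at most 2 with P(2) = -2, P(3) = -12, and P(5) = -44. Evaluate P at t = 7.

-92

Using the Lagrange interpolation formula with nodes 2, 3, 5:
  L_0(t) = (t - 3)(t - 5) / 3
  L_1(t) = (t - 2)(t - 5) / -2
  L_2(t) = (t - 2)(t - 3) / 6
Then P(t) = -2·L_0(t) - 12·L_1(t) - 44·L_2(t).
Expanding and collecting terms gives P(t) = -2t^2 + 6.
Evaluating at t = 7: P(7) = -92.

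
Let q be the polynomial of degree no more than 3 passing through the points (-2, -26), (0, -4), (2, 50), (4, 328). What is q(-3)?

Using the Lagrange interpolation formula with nodes -2, 0, 2, 4:
  L_0(u) = u(u - 2)(u - 4) / -48
  L_1(u) = (u + 2)(u - 2)(u - 4) / 16
  L_2(u) = (u + 2)u(u - 4) / -16
  L_3(u) = (u + 2)u(u - 2) / 48
Then q(u) = -26·L_0(u) - 4·L_1(u) + 50·L_2(u) + 328·L_3(u).
Expanding and collecting terms gives q(u) = 4u³ + 4u² + 3u - 4.
Evaluating at u = -3: q(-3) = -85.

-85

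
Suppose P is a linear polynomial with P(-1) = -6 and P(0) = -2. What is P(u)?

P(u) = 4u - 2

Write P(u) = au + b. Substituting each data point gives a linear system:
  -a + b = -6
  b = -2
Solving the system yields a = 4, b = -2.
So P(u) = 4u - 2.
Check: P(0) = -2. ✓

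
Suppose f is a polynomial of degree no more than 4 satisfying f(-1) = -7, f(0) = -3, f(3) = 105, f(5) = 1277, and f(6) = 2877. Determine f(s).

Write f(s) = as^4 + bs^3 + cs^2 + ds + e. Substituting each data point gives a linear system:
  a - b + c - d + e = -7
  e = -3
  81a + 27b + 9c + 3d + e = 105
  625a + 125b + 25c + 5d + e = 1277
  1296a + 216b + 36c + 6d + e = 2877
Solving the system yields a = 3, b = -4, c = -5, d = 6, e = -3.
So f(s) = 3s⁴ - 4s³ - 5s² + 6s - 3.
Check: f(-1) = -7. ✓

f(s) = 3s^4 - 4s^3 - 5s^2 + 6s - 3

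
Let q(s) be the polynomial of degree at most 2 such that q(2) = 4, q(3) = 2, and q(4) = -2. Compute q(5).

Write q(s) = as^2 + bs + c. Substituting each data point gives a linear system:
  4a + 2b + c = 4
  9a + 3b + c = 2
  16a + 4b + c = -2
Solving the system yields a = -1, b = 3, c = 2.
So q(s) = -s^2 + 3s + 2.
Then q(5) = -8.

-8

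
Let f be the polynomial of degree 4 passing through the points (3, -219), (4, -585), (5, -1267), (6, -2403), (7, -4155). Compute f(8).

Forward differences of the values at u = 3, 4, 5, 6, 7:
  f  : -219  -585  -1267  -2403  -4155
  Δ  : -366  -682  -1136  -1752
  Δ^2: -316  -454  -616
  Δ^3: -138  -162
  Δ^4: -24
The fourth differences are constant, confirming degree 4.
Interpolating (Newton forward form) and evaluating at u = 8 gives f(8) = -6709.

-6709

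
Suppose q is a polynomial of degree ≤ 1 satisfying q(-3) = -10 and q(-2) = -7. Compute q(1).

2

Using the Lagrange interpolation formula with nodes -3, -2:
  L_0(u) = (u + 2) / -1
  L_1(u) = (u + 3) / 1
Then q(u) = -10·L_0(u) - 7·L_1(u).
Expanding and collecting terms gives q(u) = 3u - 1.
Evaluating at u = 1: q(1) = 2.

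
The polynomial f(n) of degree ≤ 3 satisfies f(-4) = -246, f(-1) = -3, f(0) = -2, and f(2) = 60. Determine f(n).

Using the Lagrange interpolation formula with nodes -4, -1, 0, 2:
  L_0(n) = (n + 1)n(n - 2) / -72
  L_1(n) = (n + 4)n(n - 2) / 9
  L_2(n) = (n + 4)(n + 1)(n - 2) / -8
  L_3(n) = (n + 4)(n + 1)n / 36
Then f(n) = -246·L_0(n) - 3·L_1(n) - 2·L_2(n) + 60·L_3(n).
Expanding and collecting terms gives f(n) = 5n^3 + 5n^2 + n - 2.
Check: f(-1) = -3. ✓

f(n) = 5n^3 + 5n^2 + n - 2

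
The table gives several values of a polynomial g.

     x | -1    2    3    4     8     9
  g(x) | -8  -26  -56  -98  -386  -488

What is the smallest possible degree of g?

Divided differences on the nodes -1, 2, 3, 4, 8, 9:
  order 0: -8  -26  -56  -98  -386  -488
  order 1: -6  -30  -42  -72  -102
  order 2: -6  -6  -6  -6
  order 3: 0  0  0
  order 4: 0  0
  order 5: 0
The order-2 divided differences are all -6 (nonzero) and every higher order vanishes, so the data lies on a polynomial of degree exactly 2.

2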